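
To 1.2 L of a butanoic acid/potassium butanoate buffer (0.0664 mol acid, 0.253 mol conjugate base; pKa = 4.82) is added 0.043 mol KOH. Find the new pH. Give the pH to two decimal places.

OH- converts CH3(CH2)2COOH to CH3(CH2)2COO-: CH3(CH2)2COOH → 0.0234 mol, CH3(CH2)2COO- → 0.296 mol.
pH = pKa + log([A⁻]/[HA]) = 4.82 + log(0.296/0.0234) = 4.82 +1.102

pH = 5.92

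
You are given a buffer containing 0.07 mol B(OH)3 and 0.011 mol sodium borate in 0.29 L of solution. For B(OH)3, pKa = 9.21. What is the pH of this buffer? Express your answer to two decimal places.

pH = 8.41

Henderson–Hasselbalch: pH = pKa + log([B(OH)4-]/[B(OH)3]) = 9.21 + log(0.011/0.07)
pH = 9.21 + (-0.804) = 8.41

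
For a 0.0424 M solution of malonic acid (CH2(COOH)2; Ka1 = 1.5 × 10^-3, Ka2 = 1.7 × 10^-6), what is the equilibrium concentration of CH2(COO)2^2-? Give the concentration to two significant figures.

1.7 × 10^-6 M

First ionization gives [H+] ≈ [CH2(COOH)COO-] = 7.26 × 10^-3 M.
Second step: Ka2 = [H+][CH2(COO)2^2-]/[CH2(COOH)COO-] ≈ [CH2(COO)2^2-] (since [H+] ≈ [CH2(COOH)COO-]).
So [CH2(COO)2^2-] ≈ Ka2.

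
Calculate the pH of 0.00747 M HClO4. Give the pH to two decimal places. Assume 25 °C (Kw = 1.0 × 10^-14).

HClO4 is a strong acid and dissociates completely, so [H+] = 0.00747 M.
pH = -log(0.00747) = 2.13

pH = 2.13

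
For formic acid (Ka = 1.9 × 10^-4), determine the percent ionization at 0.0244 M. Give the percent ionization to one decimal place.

HCOOH ⇌ HCOO- + H+; let x = [H+] at equilibrium.
Solve x² + 0.00019x − 4.64e-06 = 0 → x = 2.06 × 10^-3 M
% ionization = x/C₀ × 100% = 2.06 × 10^-3/0.0244 × 100% = 8.4%

8.4%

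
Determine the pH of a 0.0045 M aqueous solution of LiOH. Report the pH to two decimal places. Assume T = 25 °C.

pH = 11.65

LiOH is a strong base; [OH-] = 0.0045 M.
pOH = -log(0.0045) = 2.35
pH = 14.00 - 2.35 = 11.65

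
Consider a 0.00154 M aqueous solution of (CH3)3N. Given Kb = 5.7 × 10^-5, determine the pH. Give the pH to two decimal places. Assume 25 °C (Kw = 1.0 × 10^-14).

(CH3)3N + H2O ⇌ (CH3)3NH+ + OH-
From the ICE table, Kb = [OH-]²/(0.00154 − [OH-]) = 5.7 × 10^-5.
The 5% rule fails; solving [OH-]² + Kb·[OH-] − Kb·C₀ = 0 exactly:
[OH-] = [−5.7e-05 + √(5.7e-05² + 3.51e-07)]/2 = 2.69 × 10^-4 M
pOH = −log(2.69 × 10^-4) = 3.57; pH = 14.00 − 3.57 = 10.43

pH = 10.43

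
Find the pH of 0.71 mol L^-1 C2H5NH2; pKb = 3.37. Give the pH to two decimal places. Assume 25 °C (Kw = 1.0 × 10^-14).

pH = 12.24

C2H5NH2 + H2O ⇌ C2H5NH3+ + OH-
Kb = 10^(−3.37) = 4.27 × 10^-4
Kb = [OH-]²/(0.71 − [OH-]) = 4.27 × 10^-4
Neglecting [OH-] in the denominator: [OH-] = √(4.27 × 10^-4 × 0.71) = 1.74 × 10^-2 M
pOH = 1.76, so pH = 14.00 − pOH = 12.24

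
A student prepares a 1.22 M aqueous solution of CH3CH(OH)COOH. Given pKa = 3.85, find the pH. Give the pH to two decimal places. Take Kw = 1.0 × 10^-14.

pH = 1.88

CH3CH(OH)COOH ⇌ CH3CH(OH)COO- + H+
Ka = 10^(−3.85) = 1.41 × 10^-4
Ka = [H+]²/(1.22 − [H+]) = 1.41 × 10^-4
Since Ka ≪ C₀, [H+] ≈ √(Ka·C₀) = 1.31 × 10^-2 M.
pH = −log(1.31 × 10^-2) = 1.88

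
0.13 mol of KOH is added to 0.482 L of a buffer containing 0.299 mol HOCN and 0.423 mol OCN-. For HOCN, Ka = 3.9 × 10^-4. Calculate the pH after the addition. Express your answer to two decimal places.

After neutralization: n(HOCN) = 0.169 mol, n(OCN-) = 0.553 mol.
pKa = −log(3.9 × 10^-4) = 3.409
pH = pKa + log(n_OCN-/n_HOCN) = 3.409 + log(0.553/0.169) = 3.409 + (+0.515)

pH = 3.92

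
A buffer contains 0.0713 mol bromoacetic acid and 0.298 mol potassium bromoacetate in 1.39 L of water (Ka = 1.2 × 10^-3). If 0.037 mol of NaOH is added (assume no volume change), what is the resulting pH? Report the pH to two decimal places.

pH = 3.91

OH- converts BrCH2COOH to BrCH2COO-: BrCH2COOH → 0.0343 mol, BrCH2COO- → 0.335 mol.
pKa = −log(1.2 × 10^-3) = 2.921
Henderson–Hasselbalch with mole ratio 0.335/0.0343: pH = 2.921 + (+0.990)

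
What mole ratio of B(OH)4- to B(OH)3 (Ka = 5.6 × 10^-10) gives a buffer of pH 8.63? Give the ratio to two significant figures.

ratio = 0.24

pKa = -log(5.6 × 10^-10) = 9.252
pH = pKa + log(r) ⇒ log(r) = 8.63 − 9.252 = -0.622
r = [B(OH)4-]/[B(OH)3] = 10^(-0.622) = 0.239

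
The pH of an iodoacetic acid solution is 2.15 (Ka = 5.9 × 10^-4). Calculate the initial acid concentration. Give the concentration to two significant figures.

C₀ = 9.2 × 10^-2 M

[H+] = 10^(-2.15) = 7.08 × 10^-3 M = x
Ka = x²/(C₀ − x) ⇒ C₀ = x + x²/Ka
C₀ = 7.08 × 10^-3 + (7.08 × 10^-3)²/(5.9 × 10^-4) = 9.20 × 10^-2 M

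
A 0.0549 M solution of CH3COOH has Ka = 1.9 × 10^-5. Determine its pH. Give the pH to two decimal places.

pH = 2.99

CH3COOH ⇌ CH3COO- + H+
Let x = [H+] at equilibrium. Ka = x²/(0.0549 − x).
Since Ka ≪ C₀, x ≈ √(Ka·C₀) = 1.02 × 10^-3 M.
pH = −log[H+] = −log(1.02 × 10^-3) = 2.99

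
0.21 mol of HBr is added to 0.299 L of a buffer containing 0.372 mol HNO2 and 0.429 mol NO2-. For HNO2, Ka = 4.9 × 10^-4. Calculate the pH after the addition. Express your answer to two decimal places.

After neutralization: n(HNO2) = 0.582 mol, n(NO2-) = 0.219 mol.
pKa = −log(4.9 × 10^-4) = 3.310
pH = pKa + log([A⁻]/[HA]) = 3.310 + log(0.219/0.582) = 3.310 -0.424

pH = 2.89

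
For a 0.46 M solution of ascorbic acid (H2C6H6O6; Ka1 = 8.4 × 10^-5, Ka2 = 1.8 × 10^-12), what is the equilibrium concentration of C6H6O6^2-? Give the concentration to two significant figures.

1.8 × 10^-12 M

First ionization gives [H+] ≈ [HC6H6O6-] = 6.22 × 10^-3 M.
Second step: Ka2 = [H+][C6H6O6^2-]/[HC6H6O6-] ≈ [C6H6O6^2-] (since [H+] ≈ [HC6H6O6-]).
So [C6H6O6^2-] ≈ Ka2.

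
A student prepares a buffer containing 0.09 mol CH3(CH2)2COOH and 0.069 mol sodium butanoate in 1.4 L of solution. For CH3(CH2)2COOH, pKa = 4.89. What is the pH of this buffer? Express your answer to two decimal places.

pH = 4.77

pH = pKa + log([A⁻]/[HA]) = 4.89 + log(0.069/0.09)
pH = 4.89 + (-0.115) = 4.77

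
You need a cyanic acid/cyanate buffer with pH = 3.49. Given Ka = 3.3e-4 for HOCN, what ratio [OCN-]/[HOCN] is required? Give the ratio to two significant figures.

ratio = 1.0

pKa = -log(3.3 × 10^-4) = 3.481
pH = pKa + log(r) ⇒ log(r) = 3.49 − 3.481 = +0.009
r = [OCN-]/[HOCN] = 10^(+0.009) = 1.02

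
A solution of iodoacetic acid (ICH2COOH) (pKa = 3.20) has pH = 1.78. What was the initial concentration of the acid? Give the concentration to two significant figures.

[H+] = 10^(-1.78) = 1.66 × 10^-2 M = x
Ka = 10^(−3.20) = 6.31 × 10^-4
Ka = x²/(C₀ − x) ⇒ C₀ = x + x²/Ka
C₀ = 1.66 × 10^-2 + (1.66 × 10^-2)²/(6.31 × 10^-4) = 4.53 × 10^-1 M

C₀ = 4.5 × 10^-1 M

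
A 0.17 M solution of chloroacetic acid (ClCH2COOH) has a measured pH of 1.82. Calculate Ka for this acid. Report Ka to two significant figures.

[H+] = 10^(-1.82) = 1.51 × 10^-2 M
At equilibrium [HA] = 0.17 − 1.51 × 10^-2 = 1.55 × 10^-1 M
Ka = [H+][A-]/[HA] = (1.51 × 10^-2)² / 1.55 × 10^-1 = 1.5 × 10^-3

Ka = 1.5 × 10^-3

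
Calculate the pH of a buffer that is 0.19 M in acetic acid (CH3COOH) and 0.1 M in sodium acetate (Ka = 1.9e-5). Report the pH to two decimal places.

pH = 4.44

pKa = −log(1.9 × 10^-5) = 4.721
Using pH = pKa + log([base]/[acid]) with [base]/[acid] = 0.1/0.19:
pH = 4.721 + (-0.279) = 4.44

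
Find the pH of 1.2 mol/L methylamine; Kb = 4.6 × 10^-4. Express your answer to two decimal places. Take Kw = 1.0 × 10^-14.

CH3NH2 + H2O ⇌ CH3NH3+ + OH-
From the ICE table, Kb = x²/(1.2 − x) = 4.6 × 10^-4.
Neglecting x in the denominator: x = √(4.6 × 10^-4 × 1.2) = 2.35 × 10^-2 M
Check: 2% ionized — well under 5%, approximation valid.
pOH = −log(2.35 × 10^-2) = 1.63; pH = 14.00 − 1.63 = 12.37

pH = 12.37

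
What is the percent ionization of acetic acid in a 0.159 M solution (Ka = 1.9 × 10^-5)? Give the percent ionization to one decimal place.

CH3COOH ⇌ CH3COO- + H+; let x = [H+] at equilibrium.
x ≈ √(Ka·C₀) = √(1.9 × 10^-5 × 0.159) = 1.74 × 10^-3 M
% ionization = x/C₀ × 100% = 1.74 × 10^-3/0.159 × 100% = 1.1%

1.1%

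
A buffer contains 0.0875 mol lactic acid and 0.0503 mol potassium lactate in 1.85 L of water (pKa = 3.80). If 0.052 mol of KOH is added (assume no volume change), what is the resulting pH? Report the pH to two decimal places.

After neutralization: n(CH3CH(OH)COOH) = 0.0355 mol, n(CH3CH(OH)COO-) = 0.102 mol.
pH = pKa + log([A⁻]/[HA]) = 3.80 + log(0.102/0.0355) = 3.80 +0.458

pH = 4.26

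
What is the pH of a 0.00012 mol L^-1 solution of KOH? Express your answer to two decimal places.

KOH is a strong base; [OH-] = 0.00012 M.
pOH = -log(0.00012) = 3.92
pH = 14.00 - 3.92 = 10.08

pH = 10.08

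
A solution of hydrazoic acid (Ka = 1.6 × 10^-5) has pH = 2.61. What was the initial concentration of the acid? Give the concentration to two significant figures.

[H+] = 10^(-2.61) = 2.45 × 10^-3 M = x
Ka = x²/(C₀ − x) ⇒ C₀ = x + x²/Ka
C₀ = 2.45 × 10^-3 + (2.45 × 10^-3)²/(1.6 × 10^-5) = 3.78 × 10^-1 M

C₀ = 3.8 × 10^-1 M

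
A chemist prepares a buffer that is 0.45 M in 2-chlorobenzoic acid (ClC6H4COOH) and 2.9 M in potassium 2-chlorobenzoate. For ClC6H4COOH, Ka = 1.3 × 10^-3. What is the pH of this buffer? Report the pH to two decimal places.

pH = 3.70

pKa = −log(1.3 × 10^-3) = 2.886
Henderson–Hasselbalch: pH = pKa + log([ClC6H4COO-]/[ClC6H4COOH]) = 2.886 + log(2.9/0.45)
pH = 2.886 + (+0.809) = 3.70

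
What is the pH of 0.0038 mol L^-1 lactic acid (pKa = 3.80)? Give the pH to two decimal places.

CH3CH(OH)COOH ⇌ CH3CH(OH)COO- + H+
Ka = 10^(−3.80) = 1.58 × 10^-4
Ka = x²/(0.0038 − x) = 1.58 × 10^-4
The 5% rule fails; solving x² + Ka·x − Ka·C₀ = 0 exactly:
x = (−Ka + √(Ka² + 4·Ka·C₀))/2 = 7.00 × 10^-4 M
pH = −log(7.00 × 10^-4) = 3.15

pH = 3.15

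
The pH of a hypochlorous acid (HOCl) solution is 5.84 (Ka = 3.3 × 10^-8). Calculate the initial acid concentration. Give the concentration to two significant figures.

C₀ = 6.5 × 10^-5 M

[H+] = 10^(-5.84) = 1.45 × 10^-6 M = x
Ka = x²/(C₀ − x) ⇒ C₀ = x + x²/Ka
C₀ = 1.45 × 10^-6 + (1.45 × 10^-6)²/(3.3 × 10^-8) = 6.52 × 10^-5 M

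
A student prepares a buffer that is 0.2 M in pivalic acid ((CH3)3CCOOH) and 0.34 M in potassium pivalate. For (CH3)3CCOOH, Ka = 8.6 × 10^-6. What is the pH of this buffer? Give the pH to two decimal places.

pKa = −log(8.6 × 10^-6) = 5.066
Using pH = pKa + log([base]/[acid]) with [base]/[acid] = 0.34/0.2:
pH = 5.066 + (+0.230) = 5.30

pH = 5.30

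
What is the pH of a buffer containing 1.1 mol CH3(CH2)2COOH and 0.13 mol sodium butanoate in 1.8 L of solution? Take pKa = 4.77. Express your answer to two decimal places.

pH = 3.84

Using pH = pKa + log([base]/[acid]) with [base]/[acid] = 0.13/1.1:
pH = 4.77 + (-0.927) = 3.84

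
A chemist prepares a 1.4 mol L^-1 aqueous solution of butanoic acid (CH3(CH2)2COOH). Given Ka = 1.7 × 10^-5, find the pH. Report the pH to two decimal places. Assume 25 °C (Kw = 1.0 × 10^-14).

CH3(CH2)2COOH ⇌ CH3(CH2)2COO- + H+
Ka = [H+]²/(1.4 − [H+]) = 1.7 × 10^-5
Assume [H+] ≪ 1.4: [H+] ≈ √(1.7 × 10^-5 × 1.4) = 4.88 × 10^-3 M
pH = −log(4.88 × 10^-3) = 2.31

pH = 2.31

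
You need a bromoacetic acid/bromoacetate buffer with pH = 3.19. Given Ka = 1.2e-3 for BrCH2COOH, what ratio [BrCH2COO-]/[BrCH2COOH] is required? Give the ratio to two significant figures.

pKa = -log(1.2 × 10^-3) = 2.921
pH = pKa + log(r) ⇒ log(r) = 3.19 − 2.921 = +0.269
r = [BrCH2COO-]/[BrCH2COOH] = 10^(+0.269) = 1.86

ratio = 1.9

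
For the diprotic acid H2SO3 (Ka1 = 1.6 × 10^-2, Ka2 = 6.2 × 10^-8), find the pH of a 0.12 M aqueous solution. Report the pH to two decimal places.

pH = 1.44

Ka1 ≫ Ka2, so treat the first dissociation as the only significant source of H+.
Ka1 = x²/(0.12 − x) = 1.6 × 10^-2
Solving the quadratic: x = (−Ka1 + √(Ka1² + 4·Ka1·C₀))/2 = 3.65 × 10^-2 M
pH = −log(3.65 × 10^-2) = 1.44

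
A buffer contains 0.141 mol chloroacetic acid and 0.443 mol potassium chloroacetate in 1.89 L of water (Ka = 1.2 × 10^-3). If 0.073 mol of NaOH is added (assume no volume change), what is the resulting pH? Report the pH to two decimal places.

pH = 3.80

OH- converts ClCH2COOH to ClCH2COO-: ClCH2COOH → 0.068 mol, ClCH2COO- → 0.516 mol.
pKa = −log(1.2 × 10^-3) = 2.921
pH = pKa + log(n_ClCH2COO-/n_ClCH2COOH) = 2.921 + log(0.516/0.068) = 2.921 + (+0.880)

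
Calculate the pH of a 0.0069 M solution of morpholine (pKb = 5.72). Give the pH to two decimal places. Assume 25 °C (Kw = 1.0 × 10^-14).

pH = 10.06

C4H8ONH + H2O ⇌ C4H8ONH2+ + OH-
Kb = 10^(−5.72) = 1.91 × 10^-6
From the ICE table, Kb = x²/(0.0069 − x) = 1.91 × 10^-6.
Since Kb ≪ C₀, x ≈ √(Kb·C₀) = 1.15 × 10^-4 M.
Check: 1.7% ionized — well under 5%, approximation valid.
pOH = 3.94, so pH = 14.00 − pOH = 10.06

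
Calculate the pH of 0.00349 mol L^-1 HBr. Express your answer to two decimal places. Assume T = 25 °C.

HBr is a strong acid and dissociates completely, so [H+] = 0.00349 M.
pH = -log(0.00349) = 2.46

pH = 2.46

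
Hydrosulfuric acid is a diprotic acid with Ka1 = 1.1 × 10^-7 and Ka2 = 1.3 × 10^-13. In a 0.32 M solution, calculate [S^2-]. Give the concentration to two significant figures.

1.3 × 10^-13 M

First ionization gives [H+] ≈ [HS-] = 1.88 × 10^-4 M.
Second step: Ka2 = [H+][S^2-]/[HS-] ≈ [S^2-] (since [H+] ≈ [HS-]).
So [S^2-] ≈ Ka2.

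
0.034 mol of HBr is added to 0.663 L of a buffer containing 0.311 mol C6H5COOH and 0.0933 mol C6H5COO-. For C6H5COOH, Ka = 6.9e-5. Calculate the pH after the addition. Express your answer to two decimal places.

pH = 3.40

Added H+ converts C6H5COO- to C6H5COOH: C6H5COOH → 0.345 mol, C6H5COO- → 0.0593 mol.
pKa = −log(6.9 × 10^-5) = 4.161
pH = pKa + log([A⁻]/[HA]) = 4.161 + log(0.0593/0.345) = 4.161 -0.765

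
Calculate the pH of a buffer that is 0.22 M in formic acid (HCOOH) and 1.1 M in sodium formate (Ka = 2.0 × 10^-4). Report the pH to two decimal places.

pKa = −log(2.0 × 10^-4) = 3.699
Using pH = pKa + log([base]/[acid]) with [base]/[acid] = 1.1/0.22:
pH = 3.699 + (+0.699) = 4.40

pH = 4.40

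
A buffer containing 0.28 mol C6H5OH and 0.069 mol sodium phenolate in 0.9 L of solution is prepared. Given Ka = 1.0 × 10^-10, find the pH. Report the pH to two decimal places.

pKa = −log(1.0 × 10^-10) = 10.000
Henderson–Hasselbalch: pH = pKa + log([C6H5O-]/[C6H5OH]) = 10.000 + log(0.069/0.28)
pH = 10.000 + (-0.608) = 9.39

pH = 9.39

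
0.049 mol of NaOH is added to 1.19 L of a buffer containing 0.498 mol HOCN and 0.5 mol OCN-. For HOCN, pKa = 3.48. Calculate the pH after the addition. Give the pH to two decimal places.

After neutralization: n(HOCN) = 0.449 mol, n(OCN-) = 0.549 mol.
pH = pKa + log([A⁻]/[HA]) = 3.48 + log(0.549/0.449) = 3.48 +0.087

pH = 3.57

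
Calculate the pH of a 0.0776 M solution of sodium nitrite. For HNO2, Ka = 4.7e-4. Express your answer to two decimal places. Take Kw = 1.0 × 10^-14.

pH = 8.11

NO2- is the conjugate base of the weak acid HNO2.
Kb = Kw/Ka = 1.0×10^-14 / 4.7 × 10^-4 = 2.13 × 10^-11
Kb = [OH-]²/(0.0776 − [OH-]) = 2.13 × 10^-11
Assume [OH-] ≪ 0.0776: [OH-] ≈ √(2.13 × 10^-11 × 0.0776) = 1.29 × 10^-6 M
([OH-]/C₀ = 0.0017% < 5%, so the approximation holds.)
pOH = 5.89, so pH = 14.00 − pOH = 8.11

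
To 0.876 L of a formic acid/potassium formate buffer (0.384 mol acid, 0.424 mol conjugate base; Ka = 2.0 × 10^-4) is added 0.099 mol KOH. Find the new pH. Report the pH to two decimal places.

pH = 3.96

After neutralization: n(HCOOH) = 0.285 mol, n(HCOO-) = 0.523 mol.
pKa = −log(2.0 × 10^-4) = 3.699
Henderson–Hasselbalch with mole ratio 0.523/0.285: pH = 3.699 + (+0.264)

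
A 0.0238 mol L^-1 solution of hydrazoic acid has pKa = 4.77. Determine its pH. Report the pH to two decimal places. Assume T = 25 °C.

HN3 ⇌ N3- + H+
Ka = 10^(−4.77) = 1.70 × 10^-5
Let x = [H+] at equilibrium. Ka = x²/(0.0238 − x).
Since Ka ≪ C₀, x ≈ √(Ka·C₀) = 6.36 × 10^-4 M.
(x/C₀ = 2.7% < 5%, so the approximation holds.)
pH = −log[H+] = −log(6.36 × 10^-4) = 3.20

pH = 3.20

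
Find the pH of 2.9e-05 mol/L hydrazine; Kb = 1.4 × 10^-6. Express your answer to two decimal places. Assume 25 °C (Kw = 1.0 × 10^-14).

pH = 8.76

N2H4 + H2O ⇌ N2H5+ + OH-
Let x = [OH-] at equilibrium. Kb = x²/(2.9e-05 − x).
Here C₀/Kb ≈ 20.7, so the small-x approximation fails. Use the quadratic:
x = (−Kb + √(Kb² + 4·Kb·C₀))/2 = 5.71 × 10^-6 M
pOH = −log(5.71 × 10^-6) = 5.24; pH = 14.00 − 5.24 = 8.76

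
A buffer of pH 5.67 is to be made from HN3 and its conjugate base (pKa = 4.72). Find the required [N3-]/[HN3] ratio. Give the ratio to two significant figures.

pH = pKa + log(r) ⇒ log(r) = 5.67 − 4.72 = +0.95
r = [N3-]/[HN3] = 10^(+0.95) = 8.91

ratio = 8.9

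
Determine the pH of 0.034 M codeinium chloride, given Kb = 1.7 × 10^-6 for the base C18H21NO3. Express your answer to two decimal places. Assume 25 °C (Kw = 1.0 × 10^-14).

C18H22NO3+ is the conjugate acid of the weak base C18H21NO3.
Ka = Kw/Kb = 1.0×10^-14 / 1.7 × 10^-6 = 5.88 × 10^-9
Let x = [H+] at equilibrium. Ka = x²/(0.034 − x).
Assume x ≪ 0.034: x ≈ √(5.88 × 10^-9 × 0.034) = 1.41 × 10^-5 M
pH = −log[H+] = −log(1.41 × 10^-5) = 4.85

pH = 4.85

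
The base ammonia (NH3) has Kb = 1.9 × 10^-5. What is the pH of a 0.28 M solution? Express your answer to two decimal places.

NH3 + H2O ⇌ NH4+ + OH-
Kb = [OH-]²/(0.28 − [OH-]) = 1.9 × 10^-5
Neglecting [OH-] in the denominator: [OH-] = √(1.9 × 10^-5 × 0.28) = 2.31 × 10^-3 M
([OH-]/C₀ = 0.82% < 5%, so the approximation holds.)
pOH = −log(2.31 × 10^-3) = 2.64; pH = 14.00 − 2.64 = 11.36

pH = 11.36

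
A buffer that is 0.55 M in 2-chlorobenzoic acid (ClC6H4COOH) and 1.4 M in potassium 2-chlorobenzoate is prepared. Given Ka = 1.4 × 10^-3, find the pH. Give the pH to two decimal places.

pH = 3.26

pKa = −log(1.4 × 10^-3) = 2.854
Using pH = pKa + log([base]/[acid]) with [base]/[acid] = 1.4/0.55:
pH = 2.854 + (+0.406) = 3.26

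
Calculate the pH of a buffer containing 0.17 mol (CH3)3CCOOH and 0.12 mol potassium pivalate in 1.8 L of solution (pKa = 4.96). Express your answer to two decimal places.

Henderson–Hasselbalch: pH = pKa + log([(CH3)3CCOO-]/[(CH3)3CCOOH]) = 4.96 + log(0.12/0.17)
pH = 4.96 + (-0.151) = 4.81

pH = 4.81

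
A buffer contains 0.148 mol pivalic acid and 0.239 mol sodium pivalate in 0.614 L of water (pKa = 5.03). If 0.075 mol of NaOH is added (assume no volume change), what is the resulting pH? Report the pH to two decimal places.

After neutralization: n((CH3)3CCOOH) = 0.073 mol, n((CH3)3CCOO-) = 0.314 mol.
pH = pKa + log(n_(CH3)3CCOO-/n_(CH3)3CCOOH) = 5.03 + log(0.314/0.073) = 5.03 + (+0.634)

pH = 5.66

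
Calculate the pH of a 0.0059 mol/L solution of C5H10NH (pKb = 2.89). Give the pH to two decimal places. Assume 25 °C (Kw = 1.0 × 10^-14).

pH = 11.34

C5H10NH + H2O ⇌ C5H10NH2+ + OH-
Kb = 10^(−2.89) = 1.29 × 10^-3
Let x = [OH-] at equilibrium. Kb = x²/(0.0059 − x).
x is not negligible relative to C₀; solve x² + 0.00129·x − 7.61e-06 = 0.
x = (−Kb + √(Kb² + 4·Kb·C₀))/2 = 2.19 × 10^-3 M
pOH = 2.66, so pH = 14.00 − pOH = 11.34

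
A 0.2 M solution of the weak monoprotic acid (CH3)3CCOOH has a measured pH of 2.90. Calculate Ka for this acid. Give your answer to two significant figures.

Ka = 8.0 × 10^-6

[H+] = 10^(-2.90) = 1.26 × 10^-3 M
At equilibrium [HA] = 0.2 − 1.26 × 10^-3 = 1.99 × 10^-1 M
Ka = [H+][A-]/[HA] = (1.26 × 10^-3)² / 1.99 × 10^-1 = 8.0 × 10^-6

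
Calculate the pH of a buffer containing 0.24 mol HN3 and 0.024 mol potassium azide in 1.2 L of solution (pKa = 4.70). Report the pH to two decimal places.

pH = 3.70

Henderson–Hasselbalch: pH = pKa + log([N3-]/[HN3]) = 4.70 + log(0.024/0.24)
pH = 4.70 + (-1.000) = 3.70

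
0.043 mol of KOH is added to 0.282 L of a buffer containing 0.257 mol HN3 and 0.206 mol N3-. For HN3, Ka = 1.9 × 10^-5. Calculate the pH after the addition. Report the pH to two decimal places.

OH- converts HN3 to N3-: HN3 → 0.214 mol, N3- → 0.249 mol.
pKa = −log(1.9 × 10^-5) = 4.721
Henderson–Hasselbalch with mole ratio 0.249/0.214: pH = 4.721 + (+0.066)

pH = 4.79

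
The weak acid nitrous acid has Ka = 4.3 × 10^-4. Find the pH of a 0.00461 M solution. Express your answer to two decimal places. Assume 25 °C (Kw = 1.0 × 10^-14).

pH = 2.92

HNO2 ⇌ NO2- + H+
From the ICE table, Ka = x²/(0.00461 − x) = 4.3 × 10^-4.
x is not negligible relative to C₀; solve x² + 0.00043·x − 1.98e-06 = 0.
x = (−Ka + √(Ka² + 4·Ka·C₀))/2 = 1.21 × 10^-3 M
pH = −log(1.21 × 10^-3) = 2.92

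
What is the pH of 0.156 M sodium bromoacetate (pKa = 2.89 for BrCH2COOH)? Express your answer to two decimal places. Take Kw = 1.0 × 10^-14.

pH = 8.04

BrCH2COO- is the conjugate base of the weak acid BrCH2COOH.
Ka = 10^(−2.89) = 1.29 × 10^-3
Kb = Kw/Ka = 1.0×10^-14 / 1.29 × 10^-3 = 7.75 × 10^-12
Kb = [OH-]²/(0.156 − [OH-]) = 7.75 × 10^-12
Assume [OH-] ≪ 0.156: [OH-] ≈ √(7.75 × 10^-12 × 0.156) = 1.10 × 10^-6 M
pOH = −log(1.10 × 10^-6) = 5.96; pH = 14.00 − 5.96 = 8.04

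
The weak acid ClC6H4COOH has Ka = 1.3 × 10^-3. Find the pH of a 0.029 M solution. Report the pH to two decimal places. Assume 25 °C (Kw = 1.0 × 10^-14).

pH = 2.26

ClC6H4COOH ⇌ ClC6H4COO- + H+
From the ICE table, Ka = [H+]²/(0.029 − [H+]) = 1.3 × 10^-3.
[H+] is not negligible relative to C₀; solve [H+]² + 0.0013·[H+] − 3.77e-05 = 0.
[H+] = [−0.0013 + √(0.0013² + 0.000151)]/2 = 5.52 × 10^-3 M
pH = −log(5.52 × 10^-3) = 2.26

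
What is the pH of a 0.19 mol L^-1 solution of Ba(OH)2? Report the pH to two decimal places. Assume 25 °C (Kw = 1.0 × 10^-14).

pH = 13.58

Ba(OH)2 is a strong base (each formula unit releases 2 OH-); [OH-] = 0.38 M.
pOH = -log(0.38) = 0.42
pH = 14.00 - 0.42 = 13.58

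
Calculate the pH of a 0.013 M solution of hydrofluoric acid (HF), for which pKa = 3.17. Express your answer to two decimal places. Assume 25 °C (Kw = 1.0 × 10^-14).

pH = 2.58

HF ⇌ F- + H+
Ka = 10^(−3.17) = 6.76 × 10^-4
Ka = [H+]²/(0.013 − [H+]) = 6.76 × 10^-4
[H+] is not negligible relative to C₀; solve [H+]² + 0.000676·[H+] − 8.79e-06 = 0.
[H+] = (−Ka + √(Ka² + 4·Ka·C₀))/2 = 2.65 × 10^-3 M
pH = −log[H+] = −log(2.65 × 10^-3) = 2.58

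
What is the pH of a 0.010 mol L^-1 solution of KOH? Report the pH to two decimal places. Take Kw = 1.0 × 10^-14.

pH = 12.00

KOH is a strong base; [OH-] = 0.01 M.
pOH = -log(0.01) = 2.00
pH = 14.00 - 2.00 = 12.00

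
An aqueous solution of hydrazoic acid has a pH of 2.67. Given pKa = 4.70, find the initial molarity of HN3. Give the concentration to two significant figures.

C₀ = 2.3 × 10^-1 M

[H+] = 10^(-2.67) = 2.14 × 10^-3 M = x
Ka = 10^(−4.70) = 2.00 × 10^-5
Ka = x²/(C₀ − x) ⇒ C₀ = x + x²/Ka
C₀ = 2.14 × 10^-3 + (2.14 × 10^-3)²/(2.00 × 10^-5) = 2.31 × 10^-1 M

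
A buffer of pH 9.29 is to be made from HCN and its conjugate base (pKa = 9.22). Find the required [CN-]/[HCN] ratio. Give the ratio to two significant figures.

ratio = 1.2

pH = pKa + log(r) ⇒ log(r) = 9.29 − 9.22 = +0.07
r = [CN-]/[HCN] = 10^(+0.07) = 1.17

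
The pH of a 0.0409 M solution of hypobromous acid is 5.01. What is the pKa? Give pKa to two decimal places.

[H+] = 10^(-5.01) = 9.77 × 10^-6 M
At equilibrium [HA] = 0.0409 − 9.77 × 10^-6 = 4.09 × 10^-2 M
Ka = [H+][A-]/[HA] = (9.77 × 10^-6)² / 4.09 × 10^-2 = 2.33 × 10^-9
pKa = -log(2.33 × 10^-9) = 8.63

pKa = 8.63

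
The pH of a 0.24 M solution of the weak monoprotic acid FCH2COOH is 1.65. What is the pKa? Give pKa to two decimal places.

[H+] = 10^(-1.65) = 2.24 × 10^-2 M
At equilibrium [HA] = 0.24 − 2.24 × 10^-2 = 2.18 × 10^-1 M
Ka = [H+][A-]/[HA] = (2.24 × 10^-2)² / 2.18 × 10^-1 = 2.30 × 10^-3
pKa = -log(2.30 × 10^-3) = 2.64

pKa = 2.64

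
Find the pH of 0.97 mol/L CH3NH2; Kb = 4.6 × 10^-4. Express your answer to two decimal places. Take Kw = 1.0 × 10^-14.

CH3NH2 + H2O ⇌ CH3NH3+ + OH-
From the ICE table, Kb = [OH-]²/(0.97 − [OH-]) = 4.6 × 10^-4.
Neglecting [OH-] in the denominator: [OH-] = √(4.6 × 10^-4 × 0.97) = 2.11 × 10^-2 M
pOH = −log(2.11 × 10^-2) = 1.68; pH = 14.00 − 1.68 = 12.32

pH = 12.32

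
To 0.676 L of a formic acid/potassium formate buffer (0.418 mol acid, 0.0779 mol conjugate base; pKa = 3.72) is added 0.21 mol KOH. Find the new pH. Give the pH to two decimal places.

pH = 3.86

After neutralization: n(HCOOH) = 0.208 mol, n(HCOO-) = 0.288 mol.
Henderson–Hasselbalch with mole ratio 0.288/0.208: pH = 3.72 + (+0.141)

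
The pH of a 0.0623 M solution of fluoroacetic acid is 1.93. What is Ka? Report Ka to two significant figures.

[H+] = 10^(-1.93) = 1.17 × 10^-2 M
At equilibrium [HA] = 0.0623 − 1.17 × 10^-2 = 5.06 × 10^-2 M
Ka = [H+][A-]/[HA] = (1.17 × 10^-2)² / 5.06 × 10^-2 = 2.7 × 10^-3

Ka = 2.7 × 10^-3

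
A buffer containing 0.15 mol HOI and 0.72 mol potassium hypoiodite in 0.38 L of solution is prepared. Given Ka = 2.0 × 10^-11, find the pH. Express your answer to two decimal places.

pH = 11.38

pKa = −log(2.0 × 10^-11) = 10.699
Henderson–Hasselbalch: pH = pKa + log([OI-]/[HOI]) = 10.699 + log(0.72/0.15)
pH = 10.699 + (+0.681) = 11.38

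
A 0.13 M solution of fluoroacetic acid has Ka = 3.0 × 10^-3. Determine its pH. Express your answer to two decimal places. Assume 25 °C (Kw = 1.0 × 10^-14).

pH = 1.74

FCH2COOH ⇌ FCH2COO- + H+
Let x = [H+] at equilibrium. Ka = x²/(0.13 − x).
x is not negligible relative to C₀; solve x² + 0.003·x − 0.00039 = 0.
x = [−0.003 + √(0.003² + 0.00156)]/2 = 1.83 × 10^-2 M
pH = −log[H+] = −log(1.83 × 10^-2) = 1.74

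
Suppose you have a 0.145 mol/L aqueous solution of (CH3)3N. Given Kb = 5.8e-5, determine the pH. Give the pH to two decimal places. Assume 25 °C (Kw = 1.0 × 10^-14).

pH = 11.46

(CH3)3N + H2O ⇌ (CH3)3NH+ + OH-
Kb = [OH-]²/(0.145 − [OH-]) = 5.8 × 10^-5
Since Kb ≪ C₀, [OH-] ≈ √(Kb·C₀) = 2.90 × 10^-3 M.
Check: 2% ionized — well under 5%, approximation valid.
pOH = −log(2.90 × 10^-3) = 2.54; pH = 14.00 − 2.54 = 11.46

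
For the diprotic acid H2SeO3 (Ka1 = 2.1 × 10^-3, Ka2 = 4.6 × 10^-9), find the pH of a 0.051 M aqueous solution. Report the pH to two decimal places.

Since Ka1 ≫ Ka2, the first ionization dominates [H+].
Ka1 = x²/(0.051 − x) = 2.1 × 10^-3
Solving the quadratic: x = (−Ka1 + √(Ka1² + 4·Ka1·C₀))/2 = 9.35 × 10^-3 M
pH = −log(9.35 × 10^-3) = 2.03

pH = 2.03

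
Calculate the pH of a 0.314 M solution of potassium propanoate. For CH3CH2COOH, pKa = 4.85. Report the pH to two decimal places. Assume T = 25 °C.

pH = 9.17

CH3CH2COO- is the conjugate base of the weak acid CH3CH2COOH.
Ka = 10^(−4.85) = 1.41 × 10^-5
Kb = Kw/Ka = 1.0×10^-14 / 1.41 × 10^-5 = 7.09 × 10^-10
From the ICE table, Kb = [OH-]²/(0.314 − [OH-]) = 7.09 × 10^-10.
Since Kb ≪ C₀, [OH-] ≈ √(Kb·C₀) = 1.49 × 10^-5 M.
Check: 0.0048% ionized — well under 5%, approximation valid.
pOH = −log(1.49 × 10^-5) = 4.83; pH = 14.00 − 4.83 = 9.17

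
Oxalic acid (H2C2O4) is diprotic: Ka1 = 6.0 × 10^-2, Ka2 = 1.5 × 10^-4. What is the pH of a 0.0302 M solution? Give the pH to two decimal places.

pH = 1.66

Since Ka1 ≫ Ka2, the first ionization dominates [H+].
Ka1 = x²/(0.0302 − x) = 6.0 × 10^-2
Solving the quadratic: x = (−Ka1 + √(Ka1² + 4·Ka1·C₀))/2 = 2.21 × 10^-2 M
pH = −log(2.21 × 10^-2) = 1.66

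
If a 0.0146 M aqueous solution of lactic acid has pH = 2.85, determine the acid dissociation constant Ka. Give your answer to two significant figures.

[H+] = 10^(-2.85) = 1.41 × 10^-3 M
At equilibrium [HA] = 0.0146 − 1.41 × 10^-3 = 1.32 × 10^-2 M
Ka = [H+][A-]/[HA] = (1.41 × 10^-3)² / 1.32 × 10^-2 = 1.5 × 10^-4

Ka = 1.5 × 10^-4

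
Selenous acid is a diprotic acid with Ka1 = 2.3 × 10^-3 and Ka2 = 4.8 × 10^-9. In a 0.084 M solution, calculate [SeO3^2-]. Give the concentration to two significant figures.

4.8 × 10^-9 M

First ionization gives [H+] ≈ [HSeO3-] = 1.28 × 10^-2 M.
Second step: Ka2 = [H+][SeO3^2-]/[HSeO3-] ≈ [SeO3^2-] (since [H+] ≈ [HSeO3-]).
So [SeO3^2-] ≈ Ka2.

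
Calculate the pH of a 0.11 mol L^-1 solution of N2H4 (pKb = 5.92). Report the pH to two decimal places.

N2H4 + H2O ⇌ N2H5+ + OH-
Kb = 10^(−5.92) = 1.20 × 10^-6
Kb = [OH-]²/(0.11 − [OH-]) = 1.20 × 10^-6
Assume [OH-] ≪ 0.11: [OH-] ≈ √(1.20 × 10^-6 × 0.11) = 3.63 × 10^-4 M
Check: 0.33% ionized — well under 5%, approximation valid.
pOH = −log(3.63 × 10^-4) = 3.44; pH = 14.00 − 3.44 = 10.56

pH = 10.56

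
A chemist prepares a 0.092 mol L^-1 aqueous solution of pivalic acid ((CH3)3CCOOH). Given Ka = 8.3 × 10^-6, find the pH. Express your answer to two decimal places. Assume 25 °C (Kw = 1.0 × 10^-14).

(CH3)3CCOOH ⇌ (CH3)3CCOO- + H+
Ka = [H+]²/(0.092 − [H+]) = 8.3 × 10^-6
Since Ka ≪ C₀, [H+] ≈ √(Ka·C₀) = 8.74 × 10^-4 M.
([H+]/C₀ = 0.95% < 5%, so the approximation holds.)
pH = −log[H+] = −log(8.74 × 10^-4) = 3.06

pH = 3.06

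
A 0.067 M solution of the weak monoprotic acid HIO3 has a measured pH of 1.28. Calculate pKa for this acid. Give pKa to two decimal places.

pKa = 0.72

[H+] = 10^(-1.28) = 5.25 × 10^-2 M
At equilibrium [HA] = 0.067 − 5.25 × 10^-2 = 1.45 × 10^-2 M
Ka = [H+][A-]/[HA] = (5.25 × 10^-2)² / 1.45 × 10^-2 = 1.90 × 10^-1
pKa = -log(1.90 × 10^-1) = 0.72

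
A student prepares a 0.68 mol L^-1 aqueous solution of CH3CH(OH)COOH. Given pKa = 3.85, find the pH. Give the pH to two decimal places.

CH3CH(OH)COOH ⇌ CH3CH(OH)COO- + H+
Ka = 10^(−3.85) = 1.41 × 10^-4
Ka = [H+]²/(0.68 − [H+]) = 1.41 × 10^-4
Since Ka ≪ C₀, [H+] ≈ √(Ka·C₀) = 9.79 × 10^-3 M.
Check: 1.4% ionized — well under 5%, approximation valid.
pH = −log[H+] = −log(9.79 × 10^-3) = 2.01

pH = 2.01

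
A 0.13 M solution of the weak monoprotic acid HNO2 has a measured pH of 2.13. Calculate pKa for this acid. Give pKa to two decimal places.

[H+] = 10^(-2.13) = 7.41 × 10^-3 M
At equilibrium [HA] = 0.13 − 7.41 × 10^-3 = 1.23 × 10^-1 M
Ka = [H+][A-]/[HA] = (7.41 × 10^-3)² / 1.23 × 10^-1 = 4.46 × 10^-4
pKa = -log(4.46 × 10^-4) = 3.35

pKa = 3.35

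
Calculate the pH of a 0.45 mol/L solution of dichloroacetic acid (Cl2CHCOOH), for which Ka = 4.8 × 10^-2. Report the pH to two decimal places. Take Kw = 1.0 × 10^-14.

pH = 0.90

Cl2CHCOOH ⇌ Cl2CHCOO- + H+
From the ICE table, Ka = [H+]²/(0.45 − [H+]) = 4.8 × 10^-2.
Here C₀/Ka ≈ 9.38, so the small-[H+] approximation fails. Use the quadratic:
[H+] = (−Ka + √(Ka² + 4·Ka·C₀))/2 = 1.25 × 10^-1 M
pH = −log[H+] = −log(1.25 × 10^-1) = 0.90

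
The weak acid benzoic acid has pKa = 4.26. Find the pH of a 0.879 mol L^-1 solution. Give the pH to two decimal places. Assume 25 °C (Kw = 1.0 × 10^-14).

C6H5COOH ⇌ C6H5COO- + H+
Ka = 10^(−4.26) = 5.50 × 10^-5
Ka = [H+]²/(0.879 − [H+]) = 5.50 × 10^-5
Since Ka ≪ C₀, [H+] ≈ √(Ka·C₀) = 6.95 × 10^-3 M.
pH = −log(6.95 × 10^-3) = 2.16

pH = 2.16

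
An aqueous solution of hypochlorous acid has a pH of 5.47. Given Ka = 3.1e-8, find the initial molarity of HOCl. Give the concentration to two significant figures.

[H+] = 10^(-5.47) = 3.39 × 10^-6 M = x
Ka = x²/(C₀ − x) ⇒ C₀ = x + x²/Ka
C₀ = 3.39 × 10^-6 + (3.39 × 10^-6)²/(3.1 × 10^-8) = 3.74 × 10^-4 M

C₀ = 3.7 × 10^-4 M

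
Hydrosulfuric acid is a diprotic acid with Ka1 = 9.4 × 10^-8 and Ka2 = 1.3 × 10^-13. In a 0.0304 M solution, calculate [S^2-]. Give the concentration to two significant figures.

1.3 × 10^-13 M

First ionization gives [H+] ≈ [HS-] = 5.35 × 10^-5 M.
Second step: Ka2 = [H+][S^2-]/[HS-] ≈ [S^2-] (since [H+] ≈ [HS-]).
So [S^2-] ≈ Ka2.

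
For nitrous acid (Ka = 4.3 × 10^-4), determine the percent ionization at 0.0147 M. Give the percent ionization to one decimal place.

HNO2 ⇌ NO2- + H+; let x = [H+] at equilibrium.
Solve x² + 0.00043x − 6.32e-06 = 0 → x = 2.31 × 10^-3 M
% ionization = x/C₀ × 100% = 2.31 × 10^-3/0.0147 × 100% = 15.7%

15.7%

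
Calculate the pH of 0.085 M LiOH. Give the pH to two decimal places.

LiOH is a strong base; [OH-] = 0.085 M.
pOH = -log(0.085) = 1.07
pH = 14.00 - 1.07 = 12.93

pH = 12.93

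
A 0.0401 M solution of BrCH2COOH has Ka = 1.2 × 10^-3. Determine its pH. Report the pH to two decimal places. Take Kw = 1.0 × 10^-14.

pH = 2.20

BrCH2COOH ⇌ BrCH2COO- + H+
From the ICE table, Ka = [H+]²/(0.0401 − [H+]) = 1.2 × 10^-3.
[H+] is not negligible relative to C₀; solve [H+]² + 0.0012·[H+] − 4.81e-05 = 0.
[H+] = (−Ka + √(Ka² + 4·Ka·C₀))/2 = 6.36 × 10^-3 M
pH = −log(6.36 × 10^-3) = 2.20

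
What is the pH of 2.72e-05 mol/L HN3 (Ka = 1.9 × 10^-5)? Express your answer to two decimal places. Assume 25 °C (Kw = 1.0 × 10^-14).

HN3 ⇌ N3- + H+
From the ICE table, Ka = [H+]²/(2.72e-05 − [H+]) = 1.9 × 10^-5.
Here C₀/Ka ≈ 1.43, so the small-[H+] approximation fails. Use the quadratic:
[H+] = [−1.9e-05 + √(1.9e-05² + 2.07e-09)]/2 = 1.51 × 10^-5 M
pH = −log(1.51 × 10^-5) = 4.82

pH = 4.82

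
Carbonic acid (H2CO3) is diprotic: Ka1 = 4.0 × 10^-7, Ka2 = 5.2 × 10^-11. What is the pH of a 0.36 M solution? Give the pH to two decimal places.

Ka1 ≫ Ka2, so treat the first dissociation as the only significant source of H+.
Ka1 = x²/(0.36 − x) = 4.0 × 10^-7
x ≈ √(4.0 × 10^-7 × 0.36) = 3.79 × 10^-4 M
pH = −log(3.79 × 10^-4) = 3.42

pH = 3.42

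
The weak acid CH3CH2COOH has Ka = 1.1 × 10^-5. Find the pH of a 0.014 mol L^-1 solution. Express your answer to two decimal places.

CH3CH2COOH ⇌ CH3CH2COO- + H+
Ka = [H+]²/(0.014 − [H+]) = 1.1 × 10^-5
Assume [H+] ≪ 0.014: [H+] ≈ √(1.1 × 10^-5 × 0.014) = 3.92 × 10^-4 M
pH = −log(3.92 × 10^-4) = 3.41

pH = 3.41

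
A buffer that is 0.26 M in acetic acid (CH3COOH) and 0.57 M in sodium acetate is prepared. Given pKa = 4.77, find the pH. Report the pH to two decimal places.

pH = 5.11

Using pH = pKa + log([base]/[acid]) with [base]/[acid] = 0.57/0.26:
pH = 4.77 + (+0.341) = 5.11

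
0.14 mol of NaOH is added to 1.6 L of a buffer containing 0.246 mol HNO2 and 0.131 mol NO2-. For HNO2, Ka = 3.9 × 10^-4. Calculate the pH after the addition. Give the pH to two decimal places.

pH = 3.82

After neutralization: n(HNO2) = 0.106 mol, n(NO2-) = 0.271 mol.
pKa = −log(3.9 × 10^-4) = 3.409
pH = pKa + log(n_NO2-/n_HNO2) = 3.409 + log(0.271/0.106) = 3.409 + (+0.408)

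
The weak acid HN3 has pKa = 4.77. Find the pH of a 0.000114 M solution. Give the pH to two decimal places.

HN3 ⇌ N3- + H+
Ka = 10^(−4.77) = 1.70 × 10^-5
Ka = [H+]²/(0.000114 − [H+]) = 1.70 × 10^-5
[H+] is not negligible relative to C₀; solve [H+]² + 1.7e-05·[H+] − 1.94e-09 = 0.
[H+] = [−1.7e-05 + √(1.7e-05² + 7.75e-09)]/2 = 3.63 × 10^-5 M
pH = −log(3.63 × 10^-5) = 4.44

pH = 4.44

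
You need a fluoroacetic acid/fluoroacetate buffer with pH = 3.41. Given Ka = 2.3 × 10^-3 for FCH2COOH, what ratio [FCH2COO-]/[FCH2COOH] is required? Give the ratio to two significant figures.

pKa = -log(2.3 × 10^-3) = 2.638
pH = pKa + log(r) ⇒ log(r) = 3.41 − 2.638 = +0.772
r = [FCH2COO-]/[FCH2COOH] = 10^(+0.772) = 5.92

ratio = 5.9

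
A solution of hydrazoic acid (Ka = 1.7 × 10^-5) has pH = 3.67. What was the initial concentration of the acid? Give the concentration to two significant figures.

[H+] = 10^(-3.67) = 2.14 × 10^-4 M = x
Ka = x²/(C₀ − x) ⇒ C₀ = x + x²/Ka
C₀ = 2.14 × 10^-4 + (2.14 × 10^-4)²/(1.7 × 10^-5) = 2.91 × 10^-3 M

C₀ = 2.9 × 10^-3 M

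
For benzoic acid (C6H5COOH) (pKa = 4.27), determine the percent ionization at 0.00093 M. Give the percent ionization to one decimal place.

21.3%

C6H5COOH ⇌ C6H5COO- + H+; let x = [H+] at equilibrium.
Ka = 10^(−4.27) = 5.37 × 10^-5
Ka = x²/(C₀ − x); solving the quadratic gives x = 1.98 × 10^-4 M.
% ionization = x/C₀ × 100% = 1.98 × 10^-4/0.00093 × 100% = 21.3%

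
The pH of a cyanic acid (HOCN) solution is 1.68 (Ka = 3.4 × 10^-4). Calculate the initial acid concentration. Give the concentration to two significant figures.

[H+] = 10^(-1.68) = 2.09 × 10^-2 M = x
Ka = x²/(C₀ − x) ⇒ C₀ = x + x²/Ka
C₀ = 2.09 × 10^-2 + (2.09 × 10^-2)²/(3.4 × 10^-4) = 1.31 M

C₀ = 1.3 M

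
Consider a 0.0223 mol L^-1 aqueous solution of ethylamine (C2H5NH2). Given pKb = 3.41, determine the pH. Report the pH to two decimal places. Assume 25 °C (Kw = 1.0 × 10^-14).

C2H5NH2 + H2O ⇌ C2H5NH3+ + OH-
Kb = 10^(−3.41) = 3.89 × 10^-4
Kb = [OH-]²/(0.0223 − [OH-]) = 3.89 × 10^-4
Here C₀/Kb ≈ 57.3, so the small-[OH-] approximation fails. Use the quadratic:
[OH-] = [−0.000389 + √(0.000389² + 3.47e-05)]/2 = 2.76 × 10^-3 M
pOH = −log(2.76 × 10^-3) = 2.56; pH = 14.00 − 2.56 = 11.44

pH = 11.44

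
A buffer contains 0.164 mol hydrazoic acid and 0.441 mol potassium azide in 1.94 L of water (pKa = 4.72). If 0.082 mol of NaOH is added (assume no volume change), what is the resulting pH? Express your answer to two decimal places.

pH = 5.52

After neutralization: n(HN3) = 0.082 mol, n(N3-) = 0.523 mol.
pH = pKa + log(n_N3-/n_HN3) = 4.72 + log(0.523/0.082) = 4.72 + (+0.805)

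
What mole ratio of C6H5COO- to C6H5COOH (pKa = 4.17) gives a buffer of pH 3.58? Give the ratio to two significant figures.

pH = pKa + log(r) ⇒ log(r) = 3.58 − 4.17 = -0.59
r = [C6H5COO-]/[C6H5COOH] = 10^(-0.59) = 0.257

ratio = 0.26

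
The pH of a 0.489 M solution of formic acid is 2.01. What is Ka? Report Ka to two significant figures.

[H+] = 10^(-2.01) = 9.77 × 10^-3 M
At equilibrium [HA] = 0.489 − 9.77 × 10^-3 = 4.79 × 10^-1 M
Ka = [H+][A-]/[HA] = (9.77 × 10^-3)² / 4.79 × 10^-1 = 2.0 × 10^-4

Ka = 2.0 × 10^-4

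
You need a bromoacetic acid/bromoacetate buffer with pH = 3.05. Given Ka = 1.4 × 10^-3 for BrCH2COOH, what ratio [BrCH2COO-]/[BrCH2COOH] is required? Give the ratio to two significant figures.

pKa = -log(1.4 × 10^-3) = 2.854
pH = pKa + log(r) ⇒ log(r) = 3.05 − 2.854 = +0.196
r = [BrCH2COO-]/[BrCH2COOH] = 10^(+0.196) = 1.57

ratio = 1.6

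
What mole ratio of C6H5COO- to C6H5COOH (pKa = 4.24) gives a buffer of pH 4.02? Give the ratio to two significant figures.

ratio = 0.60

pH = pKa + log(r) ⇒ log(r) = 4.02 − 4.24 = -0.22
r = [C6H5COO-]/[C6H5COOH] = 10^(-0.22) = 0.603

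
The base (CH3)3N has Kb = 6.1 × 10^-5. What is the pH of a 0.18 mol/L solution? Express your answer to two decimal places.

(CH3)3N + H2O ⇌ (CH3)3NH+ + OH-
Let x = [OH-] at equilibrium. Kb = x²/(0.18 − x).
Since Kb ≪ C₀, x ≈ √(Kb·C₀) = 3.31 × 10^-3 M.
Check: 1.8% ionized — well under 5%, approximation valid.
pOH = 2.48, so pH = 14.00 − pOH = 11.52

pH = 11.52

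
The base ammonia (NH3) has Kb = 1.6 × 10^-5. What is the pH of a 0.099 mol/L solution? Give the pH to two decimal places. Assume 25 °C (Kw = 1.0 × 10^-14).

NH3 + H2O ⇌ NH4+ + OH-
From the ICE table, Kb = x²/(0.099 − x) = 1.6 × 10^-5.
Since Kb ≪ C₀, x ≈ √(Kb·C₀) = 1.26 × 10^-3 M.
Check: 1.3% ionized — well under 5%, approximation valid.
pOH = −log(1.26 × 10^-3) = 2.90; pH = 14.00 − 2.90 = 11.10

pH = 11.10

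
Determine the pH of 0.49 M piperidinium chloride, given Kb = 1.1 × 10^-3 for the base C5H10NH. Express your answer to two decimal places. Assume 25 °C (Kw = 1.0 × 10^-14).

C5H10NH2+ is the conjugate acid of the weak base C5H10NH.
Ka = Kw/Kb = 1.0×10^-14 / 1.1 × 10^-3 = 9.09 × 10^-12
Ka = [H+]²/(0.49 − [H+]) = 9.09 × 10^-12
Neglecting [H+] in the denominator: [H+] = √(9.09 × 10^-12 × 0.49) = 2.11 × 10^-6 M
pH = −log(2.11 × 10^-6) = 5.68

pH = 5.68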